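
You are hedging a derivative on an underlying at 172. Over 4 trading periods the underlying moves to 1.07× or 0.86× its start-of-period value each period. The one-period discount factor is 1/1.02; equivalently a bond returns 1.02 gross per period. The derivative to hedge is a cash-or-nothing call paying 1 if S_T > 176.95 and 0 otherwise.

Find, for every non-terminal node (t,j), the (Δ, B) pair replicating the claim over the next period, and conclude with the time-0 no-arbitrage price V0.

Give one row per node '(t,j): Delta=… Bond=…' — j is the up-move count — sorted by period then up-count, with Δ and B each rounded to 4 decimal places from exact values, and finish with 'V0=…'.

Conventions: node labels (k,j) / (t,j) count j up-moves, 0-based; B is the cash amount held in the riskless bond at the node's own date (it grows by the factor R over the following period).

Arbitrage-free pricing uses the up-move probability p* = (R−d)/(u−d) = 0.7619, discounting each step at R = 1.02.
At maturity the claim pays: V(4,0)=0.0000, V(4,1)=0.0000, V(4,2)=0.0000, V(4,3)=1.0000, V(4,4)=1.0000
Node (3,0) S=109.4016: V=(p*·0.0000+(1−p*)·0.0000)/1.02=0.0000; Δ=(0.0000−0.0000)/(117.0597−94.0854)=0.0000; B=V−Δ·S=0.0000
Node (3,1) S=136.1160: V=(p*·0.0000+(1−p*)·0.0000)/1.02=0.0000; Δ=(0.0000−0.0000)/(145.6441−117.0597)=0.0000; B=V−Δ·S=0.0000
Node (3,2) S=169.3536: V=(p*·1.0000+(1−p*)·0.0000)/1.02=0.7470; Δ=(1.0000−0.0000)/(181.2084−145.6441)=0.0281; B=V−Δ·S=-4.0149
Node (3,3) S=210.7074: V=(p*·1.0000+(1−p*)·1.0000)/1.02=0.9804; Δ=(1.0000−1.0000)/(225.4569−181.2084)=0.0000; B=V−Δ·S=0.9804
Node (2,0) S=127.2112: V=(p*·0.0000+(1−p*)·0.0000)/1.02=0.0000; Δ=(0.0000−0.0000)/(136.1160−109.4016)=0.0000; B=V−Δ·S=0.0000
Node (2,1) S=158.2744: V=(p*·0.7470+(1−p*)·0.0000)/1.02=0.5580; Δ=(0.7470−0.0000)/(169.3536−136.1160)=0.0225; B=V−Δ·S=-2.9990
Node (2,2) S=196.9228: V=(p*·0.9804+(1−p*)·0.7470)/1.02=0.9067; Δ=(0.9804−0.7470)/(210.7074−169.3536)=0.0056; B=V−Δ·S=-0.2049
Node (1,0) S=147.9200: V=(p*·0.5580+(1−p*)·0.0000)/1.02=0.4168; Δ=(0.5580−0.0000)/(158.2744−127.2112)=0.0180; B=V−Δ·S=-2.2402
Node (1,1) S=184.0400: V=(p*·0.9067+(1−p*)·0.5580)/1.02=0.8075; Δ=(0.9067−0.5580)/(196.9228−158.2744)=0.0090; B=V−Δ·S=-0.8531
Node (0,0) S=172.0000: V=(p*·0.8075+(1−p*)·0.4168)/1.02=0.7005; Δ=(0.8075−0.4168)/(184.0400−147.9200)=0.0108; B=V−Δ·S=-1.1601
Sanity check at the root: Δ(0,0)·S0 + B(0,0) reproduces V0 = 0.7005.

(0,0): Delta=0.0108 Bond=-1.1601
(1,0): Delta=0.0180 Bond=-2.2402
(1,1): Delta=0.0090 Bond=-0.8531
(2,0): Delta=0.0000 Bond=0.0000
(2,1): Delta=0.0225 Bond=-2.9990
(2,2): Delta=0.0056 Bond=-0.2049
(3,0): Delta=0.0000 Bond=0.0000
(3,1): Delta=0.0000 Bond=0.0000
(3,2): Delta=0.0281 Bond=-4.0149
(3,3): Delta=0.0000 Bond=0.9804
V0=0.7005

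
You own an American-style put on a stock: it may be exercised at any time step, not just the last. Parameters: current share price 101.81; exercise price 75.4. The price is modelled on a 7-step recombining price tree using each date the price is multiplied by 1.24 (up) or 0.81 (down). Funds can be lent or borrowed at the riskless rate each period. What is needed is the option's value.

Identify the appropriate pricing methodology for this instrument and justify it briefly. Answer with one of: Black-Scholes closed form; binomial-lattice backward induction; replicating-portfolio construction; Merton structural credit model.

Key observation: with exercise allowed before expiry on a discrete up/down model (7 steps from spot 101.81), the strike-75.4 put's value must be rolled back through the tree testing early exercise at each node.

framework: binomial-lattice backward induction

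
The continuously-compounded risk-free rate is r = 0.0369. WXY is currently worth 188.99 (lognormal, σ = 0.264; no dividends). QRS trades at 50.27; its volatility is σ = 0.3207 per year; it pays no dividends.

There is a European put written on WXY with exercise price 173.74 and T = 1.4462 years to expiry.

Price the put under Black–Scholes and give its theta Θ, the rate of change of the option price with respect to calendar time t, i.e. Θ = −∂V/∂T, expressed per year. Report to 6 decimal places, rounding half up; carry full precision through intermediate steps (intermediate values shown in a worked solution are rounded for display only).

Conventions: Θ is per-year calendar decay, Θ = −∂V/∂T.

price = 12.204918
Θ = -4.564277

σ√T = 0.264·√1.4462 = 0.317481
d₁ = (ln(S/K) + (r+σ²/2)T) / (σ√T) = (ln(188.99/173.74) + (0.0369+0.264²/2)·1.4462) / 0.317481 = (0.084134 + 0.103762) / 0.317481 = 0.591834
d₂ = d₁ − σ√T = 0.591834 − 0.317481 = 0.274352
e^{−rT} = 0.948034
N(−d₁) = 0.276981,  N(−d₂) = 0.391907
Put price V = K·e^{−rT}·N(−d₂) − S·N(−d₁) = 64.551549 − 52.346631 = 12.204918
φ(d₁) = (1/√(2π))·e^{−d₁²/2} = 0.334850
Θ = −S·φ(d₁)·σ/(2√T) + r·K·e^{−rT}·N(−d₂) = −6.946229 + 2.381952 = -4.564277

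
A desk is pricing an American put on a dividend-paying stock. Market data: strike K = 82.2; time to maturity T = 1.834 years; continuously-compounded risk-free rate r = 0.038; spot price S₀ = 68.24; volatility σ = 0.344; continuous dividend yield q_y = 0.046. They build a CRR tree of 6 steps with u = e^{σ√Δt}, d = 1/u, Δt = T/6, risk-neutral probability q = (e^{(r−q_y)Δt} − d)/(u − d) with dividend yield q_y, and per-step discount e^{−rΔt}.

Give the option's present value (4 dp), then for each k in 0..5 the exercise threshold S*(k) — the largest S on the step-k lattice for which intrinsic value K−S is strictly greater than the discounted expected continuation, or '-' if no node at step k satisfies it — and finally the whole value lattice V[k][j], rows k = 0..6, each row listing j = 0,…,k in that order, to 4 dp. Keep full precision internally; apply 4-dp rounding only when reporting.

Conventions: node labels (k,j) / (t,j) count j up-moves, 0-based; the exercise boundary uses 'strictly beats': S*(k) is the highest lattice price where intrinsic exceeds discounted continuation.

price = 21.7715
boundary = - - - 38.5697 46.6492 56.4211
tree:
21.7715
28.4135 14.0983
35.8667 19.9073 7.2579
43.6303 27.1706 11.4142 2.2897
50.3104 35.5508 17.4815 4.1829 0.0000
55.8336 43.6303 25.7789 7.6416 0.0000 0.0000
60.4001 50.3104 35.5508 13.9600 0.0000 0.0000 0.0000

Δt=0.30567, u=1.20948, d=0.82680, q=0.44621, disc=e^(-rΔt)=0.98845
k=6 terminal: V=max(K-S,0) → 60.4001 50.3104 35.5508 13.9600 0.0000 0.0000 0.0000
k=5: j=0 S=26.3664 intr=55.8336 cont=55.2524 V=55.8336[EX]; j=1 S=38.5697 intr=43.6303 cont=43.2195 V=43.6303[EX]; j=2 S=56.4211 intr=25.7789 cont=25.6174 V=25.7789[EX]; j=3 S=82.5347 intr=0.0000 cont=7.6416 V=7.6416[hold]; j=4 S=120.7345 intr=0.0000 cont=0.0000 V=0.0000[hold]; j=5 S=176.6145 intr=0.0000 cont=0.0000 V=0.0000[hold]  S*(5)=56.4211
k=4: j=0 S=31.8896 intr=50.3104 cont=49.8064 V=50.3104[EX]; j=1 S=46.6492 intr=35.5508 cont=35.2529 V=35.5508[EX]; j=2 S=68.2400 intr=13.9600 cont=17.4815 V=17.4815[hold]; j=3 S=99.8238 intr=0.0000 cont=4.1829 V=4.1829[hold]; j=4 S=146.0256 intr=0.0000 cont=0.0000 V=0.0000[hold]  S*(4)=46.6492
k=3: j=0 S=38.5697 intr=43.6303 cont=43.2195 V=43.6303[EX]; j=1 S=56.4211 intr=25.7789 cont=27.1706 V=27.1706[hold]; j=2 S=82.5347 intr=0.0000 cont=11.4142 V=11.4142[hold]; j=3 S=120.7345 intr=0.0000 cont=2.2897 V=2.2897[hold]  S*(3)=38.5697
k=2: j=0 S=46.6492 intr=35.5508 cont=35.8667 V=35.8667[hold]; j=1 S=68.2400 intr=13.9600 cont=19.9073 V=19.9073[hold]; j=2 S=99.8238 intr=0.0000 cont=7.2579 V=7.2579[hold]  S*(2)=-
k=1: j=0 S=56.4211 intr=25.7789 cont=28.4135 V=28.4135[hold]; j=1 S=82.5347 intr=0.0000 cont=14.0983 V=14.0983[hold]  S*(1)=-
k=0: j=0 S=68.2400 intr=13.9600 cont=21.7715 V=21.7715[hold]  S*(0)=-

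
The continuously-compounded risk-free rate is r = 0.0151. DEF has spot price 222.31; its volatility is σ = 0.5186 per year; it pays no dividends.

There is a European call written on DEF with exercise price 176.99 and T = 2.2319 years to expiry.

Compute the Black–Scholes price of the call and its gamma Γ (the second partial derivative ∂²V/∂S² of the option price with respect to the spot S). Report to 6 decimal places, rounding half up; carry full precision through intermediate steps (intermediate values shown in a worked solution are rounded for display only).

σ√T = 0.5186·√2.2319 = 0.774765
d₁ = (ln(S/K) + (r+σ²/2)T) / (σ√T) = (ln(222.31/176.99) + (0.0151+0.5186²/2)·2.2319) / 0.774765 = (0.227980 + 0.333832) / 0.774765 = 0.725138
d₂ = d₁ − σ√T = 0.725138 − 0.774765 = -0.049627
e^{−rT} = 0.966860
N(d₁) = 0.765816,  N(d₂) = 0.480210
Call price V = S·N(d₁) − K·e^{−rT}·N(d₂) = 170.248634 − 82.175703 = 88.072931
φ(d₁) = (1/√(2π))·e^{−d₁²/2} = 0.306710
Γ = φ(d₁) / (S·σ·√T) = 0.001781

price = 88.072931
Γ = 0.001781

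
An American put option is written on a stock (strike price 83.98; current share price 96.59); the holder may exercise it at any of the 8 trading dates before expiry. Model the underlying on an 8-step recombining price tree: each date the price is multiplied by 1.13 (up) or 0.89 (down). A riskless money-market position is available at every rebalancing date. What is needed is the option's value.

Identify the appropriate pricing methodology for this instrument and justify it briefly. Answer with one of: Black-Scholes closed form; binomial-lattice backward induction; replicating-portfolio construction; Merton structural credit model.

framework: binomial-lattice backward induction

Key observation: the defining feature is the embedded early-exercise option across 8 discrete dates on the spot-96.59 tree; pricing the strike-83.98 put means working backward with an exercise test at every node.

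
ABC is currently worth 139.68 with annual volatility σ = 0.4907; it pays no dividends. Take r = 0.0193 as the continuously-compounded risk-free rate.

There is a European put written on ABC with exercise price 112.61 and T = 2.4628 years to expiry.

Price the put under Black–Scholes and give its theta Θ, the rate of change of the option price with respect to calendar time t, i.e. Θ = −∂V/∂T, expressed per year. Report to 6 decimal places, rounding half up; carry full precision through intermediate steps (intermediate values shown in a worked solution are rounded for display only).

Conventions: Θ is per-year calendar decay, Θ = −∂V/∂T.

σ√T = 0.4907·√2.4628 = 0.770071
d₁ = (ln(S/K) + (r+σ²/2)T) / (σ√T) = (ln(139.68/112.61) + (0.0193+0.4907²/2)·2.4628) / 0.770071 = (0.215424 + 0.344037) / 0.770071 = 0.726505
d₂ = d₁ − σ√T = 0.726505 − 0.770071 = -0.043566
e^{−rT} = 0.953580
N(−d₁) = 0.233765,  N(−d₂) = 0.517375
Put price V = K·e^{−rT}·N(−d₂) − S·N(−d₁) = 55.557070 − 32.652251 = 22.904819
φ(d₁) = (1/√(2π))·e^{−d₁²/2} = 0.306406
Θ = −S·φ(d₁)·σ/(2√T) + r·K·e^{−rT}·N(−d₂) = −6.691192 + 1.072251 = -5.618940

price = 22.904819
Θ = -5.618940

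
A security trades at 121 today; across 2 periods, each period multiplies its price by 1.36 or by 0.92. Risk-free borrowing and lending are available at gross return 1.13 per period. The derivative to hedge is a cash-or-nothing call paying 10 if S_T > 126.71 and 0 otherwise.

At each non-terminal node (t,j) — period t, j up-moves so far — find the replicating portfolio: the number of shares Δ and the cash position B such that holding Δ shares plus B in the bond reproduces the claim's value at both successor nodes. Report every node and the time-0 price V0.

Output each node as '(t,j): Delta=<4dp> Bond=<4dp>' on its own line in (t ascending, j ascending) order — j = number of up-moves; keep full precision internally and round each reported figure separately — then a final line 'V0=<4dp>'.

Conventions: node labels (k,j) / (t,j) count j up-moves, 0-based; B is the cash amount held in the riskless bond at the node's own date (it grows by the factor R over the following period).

The replicating-portfolio and risk-neutral prices coincide; use p* = (1.13−0.92)/(1.36−0.92) = 0.4773 for the latter.
Terminal payoffs: V(2,0)=0.0000, V(2,1)=10.0000, V(2,2)=10.0000
Node (1,0) S=111.3200: V=(p*·10.0000+(1−p*)·0.0000)/1.13=4.2237; Δ=(10.0000−0.0000)/(151.3952−102.4144)=0.2042; B=V−Δ·S=-18.5036
Node (1,1) S=164.5600: V=(p*·10.0000+(1−p*)·10.0000)/1.13=8.8496; Δ=(10.0000−10.0000)/(223.8016−151.3952)=0.0000; B=V−Δ·S=8.8496
Node (0,0) S=121.0000: V=(p*·8.8496+(1−p*)·4.2237)/1.13=5.6916; Δ=(8.8496−4.2237)/(164.5600−111.3200)=0.0869; B=V−Δ·S=-4.8219
Verification: the root portfolio costs Δ(0,0)·S0 + B(0,0) = 5.6916, matching V0.

(0,0): Delta=0.0869 Bond=-4.8219
(1,0): Delta=0.2042 Bond=-18.5036
(1,1): Delta=0.0000 Bond=8.8496
V0=5.6916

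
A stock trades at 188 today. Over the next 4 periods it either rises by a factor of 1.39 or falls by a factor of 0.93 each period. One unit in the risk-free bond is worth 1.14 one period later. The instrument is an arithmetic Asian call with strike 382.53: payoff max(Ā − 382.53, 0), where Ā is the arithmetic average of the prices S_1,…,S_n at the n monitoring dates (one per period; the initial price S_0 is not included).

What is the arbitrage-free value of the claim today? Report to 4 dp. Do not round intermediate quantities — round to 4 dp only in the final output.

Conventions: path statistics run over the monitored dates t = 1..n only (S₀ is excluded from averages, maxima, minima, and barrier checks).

With p* = (R−d)/(u−d) = 0.4565, sum probability × payoff across the paths and divide by R^4.
Enumerate all 2^4 = 16 price paths (U = up ×1.39, D = down ×0.93); each path with k up-moves has probability p*^k·(1−p*)^(4−k).
DDDD: Ā=157.3235, payoff=0.0000, prob=0.087243
UDDD: Ā=235.1395, payoff=0.0000, prob=0.073284
DUDD: Ā=213.5195, payoff=0.0000, prob=0.073284
UUDD: Ā=319.1312, payoff=0.0000, prob=0.061558
DDUD: Ā=193.4129, payoff=0.0000, prob=0.073284
UDUD: Ā=289.0794, payoff=0.0000, prob=0.061558
DUUD: Ā=267.4594, payoff=0.0000, prob=0.061558
UUUD: Ā=399.7512, payoff=17.2212, prob=0.051709
DDDU: Ā=174.7137, payoff=0.0000, prob=0.073284
UDDU: Ā=261.1313, payoff=0.0000, prob=0.061558
DUDU: Ā=239.5113, payoff=0.0000, prob=0.061558
UUDU: Ā=357.9792, payoff=0.0000, prob=0.051709
DDUU: Ā=219.4047, payoff=0.0000, prob=0.061558
UDUU: Ā=327.9274, payoff=0.0000, prob=0.051709
DUUU: Ā=306.3074, payoff=0.0000, prob=0.051709
UUUU: Ā=457.8143, payoff=75.2843, prob=0.043436
Price = Σ prob·payoff / R^4 = 4.160510 / 1.688960 = 2.4634

price = 2.4634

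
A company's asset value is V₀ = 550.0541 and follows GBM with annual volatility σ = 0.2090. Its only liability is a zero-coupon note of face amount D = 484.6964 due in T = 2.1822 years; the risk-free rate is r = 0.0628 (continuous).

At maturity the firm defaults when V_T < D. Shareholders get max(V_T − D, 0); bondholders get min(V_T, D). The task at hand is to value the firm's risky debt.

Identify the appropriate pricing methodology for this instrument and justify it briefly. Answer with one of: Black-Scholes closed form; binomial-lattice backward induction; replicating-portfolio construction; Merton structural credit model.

framework: Merton structural credit model

Key observation: the data describe a firm's assets (V₀ = 550.0541, GBM) and a single zero-coupon debt of face 484.6964, so credit quantities follow from equity-as-call in the structural model.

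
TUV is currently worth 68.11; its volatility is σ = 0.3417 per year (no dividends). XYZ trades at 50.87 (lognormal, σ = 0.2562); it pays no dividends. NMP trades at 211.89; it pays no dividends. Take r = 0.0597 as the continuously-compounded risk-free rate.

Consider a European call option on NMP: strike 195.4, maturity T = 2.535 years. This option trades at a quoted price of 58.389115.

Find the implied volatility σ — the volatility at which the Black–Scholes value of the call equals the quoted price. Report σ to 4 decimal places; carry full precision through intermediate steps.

sigma = 0.2659

At σ = 0.2659 the Black–Scholes value reproduces the quote:
σ√T = 0.2659·√2.535 = 0.423358
d₁ = (ln(S/K) + (r+σ²/2)T) / (σ√T) = (ln(211.89/195.4) + (0.0597+0.2659²/2)·2.535) / 0.423358 = (0.081019 + 0.240955) / 0.423358 = 0.760525
d₂ = d₁ − σ√T = 0.760525 − 0.423358 = 0.337167
e^{−rT} = 0.859556
N(d₁) = 0.776529,  N(d₂) = 0.632005
V = S·N(d₁) − K·e^{−rT}·N(d₂) = 164.538829 − 106.149714 = 58.389115 (matching the quote); vega is positive throughout, so no other σ reproduces this price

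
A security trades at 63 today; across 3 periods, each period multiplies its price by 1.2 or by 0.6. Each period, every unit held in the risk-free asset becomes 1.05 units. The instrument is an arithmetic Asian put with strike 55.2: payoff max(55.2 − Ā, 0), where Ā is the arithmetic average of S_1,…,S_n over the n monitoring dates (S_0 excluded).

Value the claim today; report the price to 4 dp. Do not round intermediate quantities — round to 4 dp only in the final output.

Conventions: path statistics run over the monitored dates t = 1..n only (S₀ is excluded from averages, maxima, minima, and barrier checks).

With p* = (R−d)/(u−d) = 0.7500, sum probability × payoff across the paths and divide by R^3.
Enumerate all 2^3 = 8 price paths (U = up ×1.2, D = down ×0.6); each path with k up-moves has probability p*^k·(1−p*)^(3−k).
DDD: Ā=24.6960, payoff=30.5040, prob=0.015625
UDD: Ā=49.3920, payoff=5.8080, prob=0.046875
DUD: Ā=36.7920, payoff=18.4080, prob=0.046875
UUD: Ā=73.5840, payoff=0.0000, prob=0.140625
DDU: Ā=29.2320, payoff=25.9680, prob=0.046875
UDU: Ā=58.4640, payoff=0.0000, prob=0.140625
DUU: Ā=45.8640, payoff=9.3360, prob=0.140625
UUU: Ā=91.7280, payoff=0.0000, prob=0.421875
Price = Σ prob·payoff / R^3 = 4.141875 / 1.157625 = 3.5779

price = 3.5779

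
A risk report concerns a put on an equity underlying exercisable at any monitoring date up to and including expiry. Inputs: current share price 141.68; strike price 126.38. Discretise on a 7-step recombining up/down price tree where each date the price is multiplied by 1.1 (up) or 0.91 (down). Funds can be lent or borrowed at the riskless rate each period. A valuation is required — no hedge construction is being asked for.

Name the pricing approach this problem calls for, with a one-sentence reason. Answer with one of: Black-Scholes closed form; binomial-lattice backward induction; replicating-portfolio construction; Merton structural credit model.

Key observation: the put (strike 126.38 on spot 141.68) is American-style on a 7-step discrete price model, so the early-exercise decision at every node requires stepwise backward valuation — a closed form cannot price the exercise right.

framework: binomial-lattice backward induction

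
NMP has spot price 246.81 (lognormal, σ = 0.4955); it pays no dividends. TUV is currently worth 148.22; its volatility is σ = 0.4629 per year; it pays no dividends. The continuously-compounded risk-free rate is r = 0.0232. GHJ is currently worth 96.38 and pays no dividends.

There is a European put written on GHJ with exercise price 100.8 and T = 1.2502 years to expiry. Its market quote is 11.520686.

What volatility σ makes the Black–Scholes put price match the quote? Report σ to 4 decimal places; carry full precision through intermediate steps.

sigma = 0.2485

At σ = 0.2485 the Black–Scholes value reproduces the quote:
σ√T = 0.2485·√1.2502 = 0.277854
d₁ = (ln(S/K) + (r+σ²/2)T) / (σ√T) = (ln(96.38/100.8) + (0.0232+0.2485²/2)·1.2502) / 0.277854 = (-0.044840 + 0.067606) / 0.277854 = 0.081936
d₂ = d₁ − σ√T = 0.081936 − 0.277854 = -0.195917
e^{−rT} = 0.971412
N(−d₁) = 0.467349,  N(−d₂) = 0.577663
V = K·e^{−rT}·N(−d₂) − S·N(−d₁) = 56.563749 − 45.043063 = 11.520686 (matching the quote); vega is positive throughout, so no other σ reproduces this price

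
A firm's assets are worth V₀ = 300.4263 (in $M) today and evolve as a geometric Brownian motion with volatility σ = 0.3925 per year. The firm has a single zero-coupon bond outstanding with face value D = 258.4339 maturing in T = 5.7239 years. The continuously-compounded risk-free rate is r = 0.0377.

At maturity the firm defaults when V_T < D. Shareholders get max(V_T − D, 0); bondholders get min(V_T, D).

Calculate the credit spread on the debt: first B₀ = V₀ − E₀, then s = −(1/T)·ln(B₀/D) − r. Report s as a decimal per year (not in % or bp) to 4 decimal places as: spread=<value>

spread=0.0503

With assets at 300.4263 and a single debt payment of 258.4339 at 5.7239 years:
d₁ = [ln(V₀/D) + (r + σ²/2)T] / (σ√T)
   = [ln(300.4263/258.4339) + (0.0377 + 0.5·0.3925²)·5.7239] / (0.3925·√5.7239)
   = [0.150563 + 0.656692] / 0.939043 = 0.859657
d₂ = d₁ − σ√T = 0.859657 − 0.939043 = -0.079387
N(d₁) = 0.805011,  N(d₂) = 0.468362,  e^(−rT) = 0.805904
E₀ = V₀·N(d₁) − D·e^(−rT)·N(d₂)
   = 300.4263·0.805011 − 258.4339·0.805904·0.468362 = 144.299242
B₀ = V₀ − E₀ = 300.4263 − 144.299242 = 156.127058
spread = −(1/T)·ln(B₀/D) − r = −(1/5.7239)·ln(156.127058/258.4339) − 0.0377 = 0.05034658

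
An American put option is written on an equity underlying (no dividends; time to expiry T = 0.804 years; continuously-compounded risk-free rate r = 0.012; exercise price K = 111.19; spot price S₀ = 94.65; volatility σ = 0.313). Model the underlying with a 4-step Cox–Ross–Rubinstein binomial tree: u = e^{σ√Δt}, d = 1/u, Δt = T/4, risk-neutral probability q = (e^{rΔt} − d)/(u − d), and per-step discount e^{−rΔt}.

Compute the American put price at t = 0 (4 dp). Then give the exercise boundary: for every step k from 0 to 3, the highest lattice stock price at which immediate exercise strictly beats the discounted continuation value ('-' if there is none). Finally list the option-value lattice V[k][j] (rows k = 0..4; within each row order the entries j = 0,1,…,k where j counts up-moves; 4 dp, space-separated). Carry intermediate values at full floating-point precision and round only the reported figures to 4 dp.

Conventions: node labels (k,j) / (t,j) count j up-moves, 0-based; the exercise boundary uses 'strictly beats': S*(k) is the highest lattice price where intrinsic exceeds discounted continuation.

params: Δt=0.20100 u=1.15065 d=0.86907 q=0.47355 e^(-rΔt)=0.99759
t_4 payoffs: 57.1958 39.7019 16.5400 0.0000 0.0000
t_3: node(3,0) S=62.1284 payoff=49.0616 vs cont=48.7937 → 49.0616 [stop]  node(3,1) S=82.2578 payoff=28.9322 vs cont=28.6643 → 28.9322 [stop]  node(3,2) S=108.9091 payoff=2.2809 vs cont=8.6865 → 8.6865 [wait]  node(3,3) S=144.1952 payoff=0.0000 vs cont=0.0000 → 0.0000 [wait]  ⇒ S*(3)=82.2578
t_2: node(2,0) S=71.4881 payoff=39.7019 vs cont=39.4340 → 39.7019 [stop]  node(2,1) S=94.6500 payoff=16.5400 vs cont=19.2982 → 19.2982 [wait]  node(2,2) S=125.3163 payoff=0.0000 vs cont=4.5620 → 4.5620 [wait]  ⇒ S*(2)=71.4881
t_1: node(1,0) S=82.2578 payoff=28.9322 vs cont=29.9673 → 29.9673 [wait]  node(1,1) S=108.9091 payoff=2.2809 vs cont=12.2901 → 12.2901 [wait]  ⇒ S*(1)=-
t_0: node(0,0) S=94.6500 payoff=16.5400 vs cont=21.5442 → 21.5442 [wait]  ⇒ S*(0)=-

price = 21.5442
boundary = - - 71.4881 82.2578
tree:
21.5442
29.9673 12.2901
39.7019 19.2982 4.5620
49.0616 28.9322 8.6865 0.0000
57.1958 39.7019 16.5400 0.0000 0.0000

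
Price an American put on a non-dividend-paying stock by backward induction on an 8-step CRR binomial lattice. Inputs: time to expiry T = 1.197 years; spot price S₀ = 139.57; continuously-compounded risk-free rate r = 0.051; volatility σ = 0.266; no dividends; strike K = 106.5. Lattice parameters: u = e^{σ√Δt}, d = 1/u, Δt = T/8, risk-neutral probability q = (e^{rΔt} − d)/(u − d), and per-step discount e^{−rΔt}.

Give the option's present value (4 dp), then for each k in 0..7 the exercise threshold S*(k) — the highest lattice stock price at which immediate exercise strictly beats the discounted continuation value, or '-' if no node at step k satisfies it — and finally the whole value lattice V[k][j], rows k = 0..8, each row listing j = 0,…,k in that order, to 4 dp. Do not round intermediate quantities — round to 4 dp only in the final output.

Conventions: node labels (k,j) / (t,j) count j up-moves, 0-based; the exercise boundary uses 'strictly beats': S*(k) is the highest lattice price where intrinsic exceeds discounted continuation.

Δt=0.14963, u=1.10837, d=0.90222, q=0.51146, disc=e^(-rΔt)=0.99240
k=8 terminal: V=max(K-S,0) → 45.2217 31.2202 14.0196 0.0000 0.0000 0.0000 0.0000 0.0000 0.0000
k=7: j=0 S=67.9192 intr=38.5808 cont=37.7712 V=38.5808[EX]; j=1 S=83.4380 intr=23.0620 cont=22.2524 V=23.0620[EX]; j=2 S=102.5027 intr=3.9973 cont=6.7971 V=6.7971[hold]; j=3 S=125.9234 intr=0.0000 cont=0.0000 V=0.0000[hold]; j=4 S=154.6955 intr=0.0000 cont=0.0000 V=0.0000[hold]; j=5 S=190.0417 intr=0.0000 cont=0.0000 V=0.0000[hold]; j=6 S=233.4642 intr=0.0000 cont=0.0000 V=0.0000[hold]; j=7 S=286.8082 intr=0.0000 cont=0.0000 V=0.0000[hold]  S*(7)=83.4380
k=6: j=0 S=75.2798 intr=31.2202 cont=30.4106 V=31.2202[EX]; j=1 S=92.4804 intr=14.0196 cont=14.6311 V=14.6311[hold]; j=2 S=113.6111 intr=0.0000 cont=3.2954 V=3.2954[hold]; j=3 S=139.5700 intr=0.0000 cont=0.0000 V=0.0000[hold]; j=4 S=171.4602 intr=0.0000 cont=0.0000 V=0.0000[hold]; j=5 S=210.6370 intr=0.0000 cont=0.0000 V=0.0000[hold]; j=6 S=258.7652 intr=0.0000 cont=0.0000 V=0.0000[hold]  S*(6)=75.2798
k=5: j=0 S=83.4380 intr=23.0620 cont=22.5628 V=23.0620[EX]; j=1 S=102.5027 intr=3.9973 cont=8.7663 V=8.7663[hold]; j=2 S=125.9234 intr=0.0000 cont=1.5977 V=1.5977[hold]; j=3 S=154.6955 intr=0.0000 cont=0.0000 V=0.0000[hold]; j=4 S=190.0417 intr=0.0000 cont=0.0000 V=0.0000[hold]; j=5 S=233.4642 intr=0.0000 cont=0.0000 V=0.0000[hold]  S*(5)=83.4380
k=4: j=0 S=92.4804 intr=14.0196 cont=15.6306 V=15.6306[hold]; j=1 S=113.6111 intr=0.0000 cont=5.0611 V=5.0611[hold]; j=2 S=139.5700 intr=0.0000 cont=0.7746 V=0.7746[hold]; j=3 S=171.4602 intr=0.0000 cont=0.0000 V=0.0000[hold]; j=4 S=210.6370 intr=0.0000 cont=0.0000 V=0.0000[hold]  S*(4)=-
k=3: j=0 S=102.5027 intr=3.9973 cont=10.1470 V=10.1470[hold]; j=1 S=125.9234 intr=0.0000 cont=2.8469 V=2.8469[hold]; j=2 S=154.6955 intr=0.0000 cont=0.3756 V=0.3756[hold]; j=3 S=190.0417 intr=0.0000 cont=0.0000 V=0.0000[hold]  S*(3)=-
k=2: j=0 S=113.6111 intr=0.0000 cont=6.3646 V=6.3646[hold]; j=1 S=139.5700 intr=0.0000 cont=1.5709 V=1.5709[hold]; j=2 S=171.4602 intr=0.0000 cont=0.1821 V=0.1821[hold]  S*(2)=-
k=1: j=0 S=125.9234 intr=0.0000 cont=3.8831 V=3.8831[hold]; j=1 S=154.6955 intr=0.0000 cont=0.8540 V=0.8540[hold]  S*(1)=-
k=0: j=0 S=139.5700 intr=0.0000 cont=2.3161 V=2.3161[hold]  S*(0)=-

price = 2.3161
boundary = - - - - - 83.4380 75.2798 83.4380
tree:
2.3161
3.8831 0.8540
6.3646 1.5709 0.1821
10.1470 2.8469 0.3756 0.0000
15.6306 5.0611 0.7746 0.0000 0.0000
23.0620 8.7663 1.5977 0.0000 0.0000 0.0000
31.2202 14.6311 3.2954 0.0000 0.0000 0.0000 0.0000
38.5808 23.0620 6.7971 0.0000 0.0000 0.0000 0.0000 0.0000
45.2217 31.2202 14.0196 0.0000 0.0000 0.0000 0.0000 0.0000 0.0000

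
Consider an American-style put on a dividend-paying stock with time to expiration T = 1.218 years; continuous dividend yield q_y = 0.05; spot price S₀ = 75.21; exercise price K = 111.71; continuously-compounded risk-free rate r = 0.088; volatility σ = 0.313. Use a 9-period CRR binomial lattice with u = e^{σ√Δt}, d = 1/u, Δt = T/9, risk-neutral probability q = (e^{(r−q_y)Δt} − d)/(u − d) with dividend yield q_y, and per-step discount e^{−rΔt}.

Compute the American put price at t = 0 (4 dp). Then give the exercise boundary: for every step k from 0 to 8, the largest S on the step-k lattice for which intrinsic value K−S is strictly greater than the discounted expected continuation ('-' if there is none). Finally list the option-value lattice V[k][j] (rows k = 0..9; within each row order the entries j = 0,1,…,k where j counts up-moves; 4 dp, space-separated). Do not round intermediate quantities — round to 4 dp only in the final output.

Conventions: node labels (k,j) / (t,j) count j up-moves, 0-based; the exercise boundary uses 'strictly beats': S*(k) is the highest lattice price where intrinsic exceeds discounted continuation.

Δt=0.13533  u=1.12204  d=0.89124  q=0.49358  discount=0.98816
step 9 (expiry): payoffs max(K−S,0) = 85.0284 78.1187 69.4197 58.4680 44.6801 27.3216 5.4679 0.0000 0.0000 0.0000
step 8: (k=8,j=0): S=29.9378, K−S=81.7722, hold=80.6516 ⇒ V=81.7722 exercise | (k=8,j=1): S=37.6906, K−S=74.0194, hold=72.9510 ⇒ V=74.0194 exercise | (k=8,j=2): S=47.4512, K−S=64.2588, hold=63.2563 ⇒ V=64.2588 exercise | (k=8,j=3): S=59.7395, K−S=51.9705, hold=51.0509 ⇒ V=51.9705 exercise | (k=8,j=4): S=75.2100, K−S=36.5000, hold=35.6847 ⇒ V=36.5000 exercise | (k=8,j=5): S=94.6868, K−S=17.0232, hold=16.3392 ⇒ V=17.0232 exercise | (k=8,j=6): S=119.2075, K−S=0.0000, hold=2.7362 ⇒ V=2.7362 continue | (k=8,j=7): S=150.0782, K−S=0.0000, hold=0.0000 ⇒ V=0.0000 continue | (k=8,j=8): S=188.9434, K−S=0.0000, hold=0.0000 ⇒ V=0.0000 continue  boundary S*=94.6868
step 7: (k=7,j=0): S=33.5913, K−S=78.1187, hold=77.0228 ⇒ V=78.1187 exercise | (k=7,j=1): S=42.2903, K−S=69.4197, hold=68.3824 ⇒ V=69.4197 exercise | (k=7,j=2): S=53.2420, K−S=58.4680, hold=57.5045 ⇒ V=58.4680 exercise | (k=7,j=3): S=67.0299, K−S=44.6801, hold=43.8096 ⇒ V=44.6801 exercise | (k=7,j=4): S=84.3884, K−S=27.3216, hold=26.5682 ⇒ V=27.3216 exercise | (k=7,j=5): S=106.2421, K−S=5.4679, hold=9.8533 ⇒ V=9.8533 continue | (k=7,j=6): S=133.7552, K−S=0.0000, hold=1.3693 ⇒ V=1.3693 continue | (k=7,j=7): S=168.3933, K−S=0.0000, hold=0.0000 ⇒ V=0.0000 continue  boundary S*=84.3884
step 6: (k=6,j=0): S=37.6906, K−S=74.0194, hold=72.9510 ⇒ V=74.0194 exercise | (k=6,j=1): S=47.4512, K−S=64.2588, hold=63.2563 ⇒ V=64.2588 exercise | (k=6,j=2): S=59.7395, K−S=51.9705, hold=51.0509 ⇒ V=51.9705 exercise | (k=6,j=3): S=75.2100, K−S=36.5000, hold=35.6847 ⇒ V=36.5000 exercise | (k=6,j=4): S=94.6868, K−S=17.0232, hold=18.4782 ⇒ V=18.4782 continue | (k=6,j=5): S=119.2075, K−S=0.0000, hold=5.5986 ⇒ V=5.5986 continue | (k=6,j=6): S=150.0782, K−S=0.0000, hold=0.6852 ⇒ V=0.6852 continue  boundary S*=75.2100
step 5: (k=5,j=0): S=42.2903, K−S=69.4197, hold=68.3824 ⇒ V=69.4197 exercise | (k=5,j=1): S=53.2420, K−S=58.4680, hold=57.5045 ⇒ V=58.4680 exercise | (k=5,j=2): S=67.0299, K−S=44.6801, hold=43.8096 ⇒ V=44.6801 exercise | (k=5,j=3): S=84.3884, K−S=27.3216, hold=27.2779 ⇒ V=27.3216 exercise | (k=5,j=4): S=106.2421, K−S=5.4679, hold=11.9775 ⇒ V=11.9775 continue | (k=5,j=5): S=133.7552, K−S=0.0000, hold=3.1359 ⇒ V=3.1359 continue  boundary S*=84.3884
step 4: (k=4,j=0): S=47.4512, K−S=64.2588, hold=63.2563 ⇒ V=64.2588 exercise | (k=4,j=1): S=59.7395, K−S=51.9705, hold=51.0509 ⇒ V=51.9705 exercise | (k=4,j=2): S=75.2100, K−S=36.5000, hold=35.6847 ⇒ V=36.5000 exercise | (k=4,j=3): S=94.6868, K−S=17.0232, hold=19.5142 ⇒ V=19.5142 continue | (k=4,j=4): S=119.2075, K−S=0.0000, hold=7.5233 ⇒ V=7.5233 continue  boundary S*=75.2100
step 3: (k=3,j=0): S=53.2420, K−S=58.4680, hold=57.5045 ⇒ V=58.4680 exercise | (k=3,j=1): S=67.0299, K−S=44.6801, hold=43.8096 ⇒ V=44.6801 exercise | (k=3,j=2): S=84.3884, K−S=27.3216, hold=27.7832 ⇒ V=27.7832 continue | (k=3,j=3): S=106.2421, K−S=5.4679, hold=13.4347 ⇒ V=13.4347 continue  boundary S*=67.0299
step 2: (k=2,j=0): S=59.7395, K−S=51.9705, hold=51.0509 ⇒ V=51.9705 exercise | (k=2,j=1): S=75.2100, K−S=36.5000, hold=35.9098 ⇒ V=36.5000 exercise | (k=2,j=2): S=94.6868, K−S=17.0232, hold=20.4560 ⇒ V=20.4560 continue  boundary S*=75.2100
step 1: (k=1,j=0): S=67.0299, K−S=44.6801, hold=43.8096 ⇒ V=44.6801 exercise | (k=1,j=1): S=84.3884, K−S=27.3216, hold=28.2425 ⇒ V=28.2425 continue  boundary S*=67.0299
step 0: (k=0,j=0): S=75.2100, K−S=36.5000, hold=36.1339 ⇒ V=36.5000 exercise  boundary S*=75.2100

price = 36.5000
boundary = 75.2100 67.0299 75.2100 67.0299 75.2100 84.3884 75.2100 84.3884 94.6868
tree:
36.5000
44.6801 28.2425
51.9705 36.5000 20.4560
58.4680 44.6801 27.7832 13.4347
64.2588 51.9705 36.5000 19.5142 7.5233
69.4197 58.4680 44.6801 27.3216 11.9775 3.1359
74.0194 64.2588 51.9705 36.5000 18.4782 5.5986 0.6852
78.1187 69.4197 58.4680 44.6801 27.3216 9.8533 1.3693 0.0000
81.7722 74.0194 64.2588 51.9705 36.5000 17.0232 2.7362 0.0000 0.0000
85.0284 78.1187 69.4197 58.4680 44.6801 27.3216 5.4679 0.0000 0.0000 0.0000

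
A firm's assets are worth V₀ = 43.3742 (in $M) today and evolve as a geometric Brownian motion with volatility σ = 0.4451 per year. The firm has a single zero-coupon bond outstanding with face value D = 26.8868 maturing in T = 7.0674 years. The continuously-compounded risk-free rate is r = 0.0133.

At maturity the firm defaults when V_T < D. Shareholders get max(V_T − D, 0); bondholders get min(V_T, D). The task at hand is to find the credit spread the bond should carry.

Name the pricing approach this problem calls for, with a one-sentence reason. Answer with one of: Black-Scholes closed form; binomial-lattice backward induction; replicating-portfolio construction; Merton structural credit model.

Key observation: the asked-for credit quantity lives on the firm's capital structure — asset value, asset volatility, debt face 26.8868 — which is the structural model's domain.

framework: Merton structural credit model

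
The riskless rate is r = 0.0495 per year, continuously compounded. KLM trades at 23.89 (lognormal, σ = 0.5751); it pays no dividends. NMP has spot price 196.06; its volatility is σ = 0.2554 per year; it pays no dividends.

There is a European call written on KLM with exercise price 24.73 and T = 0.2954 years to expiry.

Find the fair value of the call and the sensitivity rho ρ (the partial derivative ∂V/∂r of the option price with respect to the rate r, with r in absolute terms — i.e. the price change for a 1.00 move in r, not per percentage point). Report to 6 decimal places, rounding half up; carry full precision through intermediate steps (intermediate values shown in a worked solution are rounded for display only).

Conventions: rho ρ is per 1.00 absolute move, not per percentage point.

price = 2.762349
ρ = 2.972631

σ√T = 0.5751·√0.2954 = 0.312571
d₁ = (ln(S/K) + (r+σ²/2)T) / (σ√T) = (ln(23.89/24.73) + (0.0495+0.5751²/2)·0.2954) / 0.312571 = (-0.034557 + 0.063473) / 0.312571 = 0.092509
d₂ = d₁ − σ√T = 0.092509 − 0.312571 = -0.220062
e^{−rT} = 0.985484
N(d₁) = 0.536853,  N(d₂) = 0.412911
Call price V = S·N(d₁) − K·e^{−rT}·N(d₂) = 12.825418 − 10.063069 = 2.762349
ρ = K·T·e^{−rT}·N(d₂) = 2.972631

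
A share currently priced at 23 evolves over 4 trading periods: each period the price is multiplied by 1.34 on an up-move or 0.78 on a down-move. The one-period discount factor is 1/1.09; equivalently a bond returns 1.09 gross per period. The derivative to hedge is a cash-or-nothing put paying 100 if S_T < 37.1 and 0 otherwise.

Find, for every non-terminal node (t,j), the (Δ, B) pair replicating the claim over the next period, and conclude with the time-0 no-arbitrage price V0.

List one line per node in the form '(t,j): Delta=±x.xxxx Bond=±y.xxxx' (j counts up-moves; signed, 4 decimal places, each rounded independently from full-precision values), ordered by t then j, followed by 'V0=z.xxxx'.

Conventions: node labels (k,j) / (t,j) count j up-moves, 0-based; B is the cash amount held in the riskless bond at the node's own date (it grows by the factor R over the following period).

Since d<R<u, set p* = (R−d)/(u−d) = 0.5536; price each node as the discounted p*-expectation of its children.
Expiry values: V(4,0)=100.0000, V(4,1)=100.0000, V(4,2)=100.0000, V(4,3)=0.0000, V(4,4)=0.0000
  t=3,j=0: stock 10.9147 → up 14.6257 (V=100.0000), down 8.5135 (V=100.0000). Price 91.7431; hedge Δ=0.0000, bond B=91.7431.
  t=3,j=1: stock 18.7509 → up 25.1262 (V=100.0000), down 14.6257 (V=100.0000). Price 91.7431; hedge Δ=0.0000, bond B=91.7431.
  t=3,j=2: stock 32.2131 → up 43.1655 (V=0.0000), down 25.1262 (V=100.0000). Price 40.9567; hedge Δ=-5.5434, bond B=219.5282.
  t=3,j=3: stock 55.3404 → up 74.1561 (V=0.0000), down 43.1655 (V=0.0000). Price 0.0000; hedge Δ=0.0000, bond B=0.0000.
  t=2,j=0: stock 13.9932 → up 18.7509 (V=91.7431), down 10.9147 (V=91.7431). Price 84.1680; hedge Δ=0.0000, bond B=84.1680.
  t=2,j=1: stock 24.0396 → up 32.2131 (V=40.9567), down 18.7509 (V=91.7431). Price 58.3754; hedge Δ=-3.7725, bond B=149.0654.
  t=2,j=2: stock 41.2988 → up 55.3404 (V=0.0000), down 32.2131 (V=40.9567). Price 16.7746; hedge Δ=-1.7709, bond B=89.9116.
  t=1,j=0: stock 17.9400 → up 24.0396 (V=58.3754), down 13.9932 (V=84.1680). Price 64.1192; hedge Δ=-2.5673, bond B=110.1774.
  t=1,j=1: stock 30.8200 → up 41.2988 (V=16.7746), down 24.0396 (V=58.3754). Price 32.4279; hedge Δ=-2.4104, bond B=106.7152.
  t=0,j=0: stock 23.0000 → up 30.8200 (V=32.4279), down 17.9400 (V=64.1192). Price 42.7301; hedge Δ=-2.4605, bond B=99.3218.
Verification: the root portfolio costs Δ(0,0)·S0 + B(0,0) = 42.7301, matching V0.

(0,0): Delta=-2.4605 Bond=99.3218
(1,0): Delta=-2.5673 Bond=110.1774
(1,1): Delta=-2.4104 Bond=106.7152
(2,0): Delta=0.0000 Bond=84.1680
(2,1): Delta=-3.7725 Bond=149.0654
(2,2): Delta=-1.7709 Bond=89.9116
(3,0): Delta=0.0000 Bond=91.7431
(3,1): Delta=0.0000 Bond=91.7431
(3,2): Delta=-5.5434 Bond=219.5282
(3,3): Delta=0.0000 Bond=0.0000
V0=42.7301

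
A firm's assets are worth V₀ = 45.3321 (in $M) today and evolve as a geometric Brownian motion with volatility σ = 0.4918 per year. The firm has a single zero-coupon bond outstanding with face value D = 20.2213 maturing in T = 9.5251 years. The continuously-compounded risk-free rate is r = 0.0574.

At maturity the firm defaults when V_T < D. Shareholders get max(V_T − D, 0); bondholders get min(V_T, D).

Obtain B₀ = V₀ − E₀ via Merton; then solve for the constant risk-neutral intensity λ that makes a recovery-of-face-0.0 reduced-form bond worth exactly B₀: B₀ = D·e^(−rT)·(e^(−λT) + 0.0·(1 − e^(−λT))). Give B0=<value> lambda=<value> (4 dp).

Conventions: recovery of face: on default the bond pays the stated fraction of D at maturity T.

B0=8.7104 lambda=0.0310

With assets at 45.3321 and a single debt payment of 20.2213 at 9.5251 years:
d₁ = [ln(V₀/D) + (r + σ²/2)T] / (σ√T)
   = [ln(45.3321/20.2213) + (0.0574 + 0.5·0.4918²)·9.5251] / (0.4918·√9.5251)
   = [0.807279 + 1.698646] / 1.517831 = 1.650991
d₂ = d₁ − σ√T = 1.650991 − 1.517831 = 0.133160
N(d₁) = 0.950630,  N(d₂) = 0.552967,  e^(−rT) = 0.578833
E₀ = V₀·N(d₁) − D·e^(−rT)·N(d₂)
   = 45.3321·0.950630 − 20.2213·0.578833·0.552967 = 36.621701
B₀ = V₀ − E₀ = 45.3321 − 36.621701 = 8.710399
e^(−λT) = (B₀·e^(rT)/D − 0)/(1 − 0) = (8.7104·1.727613/20.2213 − 0)/1 = 0.74417575
λ = −ln(0.74417575)/9.5251 = 0.031021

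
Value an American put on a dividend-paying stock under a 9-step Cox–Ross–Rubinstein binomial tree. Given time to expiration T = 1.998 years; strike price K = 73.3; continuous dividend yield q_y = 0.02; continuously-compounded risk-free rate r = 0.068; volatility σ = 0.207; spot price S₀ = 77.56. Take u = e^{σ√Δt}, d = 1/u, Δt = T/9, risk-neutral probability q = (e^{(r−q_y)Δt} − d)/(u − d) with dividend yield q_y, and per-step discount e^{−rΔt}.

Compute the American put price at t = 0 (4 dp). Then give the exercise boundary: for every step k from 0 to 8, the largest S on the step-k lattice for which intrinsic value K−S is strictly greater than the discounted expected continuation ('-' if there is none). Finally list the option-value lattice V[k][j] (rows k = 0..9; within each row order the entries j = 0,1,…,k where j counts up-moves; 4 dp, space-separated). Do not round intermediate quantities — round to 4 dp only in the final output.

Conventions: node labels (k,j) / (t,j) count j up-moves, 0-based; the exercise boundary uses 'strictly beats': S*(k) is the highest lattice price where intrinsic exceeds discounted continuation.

price = 4.5222
boundary = - - - 57.8849 52.5058 57.8849 52.5058 57.8849 63.8150
tree:
4.5222
7.0021 2.4568
10.5501 4.0626 1.1060
15.4151 6.5464 1.9806 0.3637
20.7942 10.2301 3.4736 0.7158 0.0624
25.6734 15.4151 5.9340 1.3954 0.1349 0.0000
30.0991 20.7942 9.7938 2.6877 0.2916 0.0000 0.0000
34.1137 25.6734 15.4151 5.0991 0.6305 0.0000 0.0000 0.0000
37.7551 30.0991 20.7942 9.4850 1.3632 0.0000 0.0000 0.0000 0.0000
41.0582 34.1137 25.6734 15.4151 2.9474 0.0000 0.0000 0.0000 0.0000 0.0000

Δt=0.22200, u=1.10245, d=0.90707, q=0.53047, disc=e^(-rΔt)=0.98502
k=9 terminal: V=max(K-S,0) → 41.0582 34.1137 25.6734 15.4151 2.9474 0.0000 0.0000 0.0000 0.0000 0.0000
k=8: j=0 S=35.5449 intr=37.7551 cont=36.8144 V=37.7551[EX]; j=1 S=43.2009 intr=30.0991 cont=29.1923 V=30.0991[EX]; j=2 S=52.5058 intr=20.7942 cont=19.9286 V=20.7942[EX]; j=3 S=63.8150 intr=9.4850 cont=8.6695 V=9.4850[EX]; j=4 S=77.5600 intr=0.0000 cont=1.3632 V=1.3632[hold]; j=5 S=94.2655 intr=0.0000 cont=0.0000 V=0.0000[hold]; j=6 S=114.5693 intr=0.0000 cont=0.0000 V=0.0000[hold]; j=7 S=139.2462 intr=0.0000 cont=0.0000 V=0.0000[hold]; j=8 S=169.2382 intr=0.0000 cont=0.0000 V=0.0000[hold]  S*(8)=63.8150
k=7: j=0 S=39.1863 intr=34.1137 cont=33.1890 V=34.1137[EX]; j=1 S=47.6266 intr=25.6734 cont=24.7861 V=25.6734[EX]; j=2 S=57.8849 intr=15.4151 cont=14.5733 V=15.4151[EX]; j=3 S=70.3526 intr=2.9474 cont=5.0991 V=5.0991[hold]; j=4 S=85.5058 intr=0.0000 cont=0.6305 V=0.6305[hold]; j=5 S=103.9227 intr=0.0000 cont=0.0000 V=0.0000[hold]; j=6 S=126.3065 intr=0.0000 cont=0.0000 V=0.0000[hold]; j=7 S=153.5115 intr=0.0000 cont=0.0000 V=0.0000[hold]  S*(7)=57.8849
k=6: j=0 S=43.2009 intr=30.0991 cont=29.1923 V=30.0991[EX]; j=1 S=52.5058 intr=20.7942 cont=19.9286 V=20.7942[EX]; j=2 S=63.8150 intr=9.4850 cont=9.7938 V=9.7938[hold]; j=3 S=77.5600 intr=0.0000 cont=2.6877 V=2.6877[hold]; j=4 S=94.2655 intr=0.0000 cont=0.2916 V=0.2916[hold]; j=5 S=114.5693 intr=0.0000 cont=0.0000 V=0.0000[hold]; j=6 S=139.2462 intr=0.0000 cont=0.0000 V=0.0000[hold]  S*(6)=52.5058
k=5: j=0 S=47.6266 intr=25.6734 cont=24.7861 V=25.6734[EX]; j=1 S=57.8849 intr=15.4151 cont=14.7347 V=15.4151[EX]; j=2 S=70.3526 intr=2.9474 cont=5.9340 V=5.9340[hold]; j=3 S=85.5058 intr=0.0000 cont=1.3954 V=1.3954[hold]; j=4 S=103.9227 intr=0.0000 cont=0.1349 V=0.1349[hold]; j=5 S=126.3065 intr=0.0000 cont=0.0000 V=0.0000[hold]  S*(5)=57.8849
k=4: j=0 S=52.5058 intr=20.7942 cont=19.9286 V=20.7942[EX]; j=1 S=63.8150 intr=9.4850 cont=10.2301 V=10.2301[hold]; j=2 S=77.5600 intr=0.0000 cont=3.4736 V=3.4736[hold]; j=3 S=94.2655 intr=0.0000 cont=0.7158 V=0.7158[hold]; j=4 S=114.5693 intr=0.0000 cont=0.0624 V=0.0624[hold]  S*(4)=52.5058
k=3: j=0 S=57.8849 intr=15.4151 cont=14.9626 V=15.4151[EX]; j=1 S=70.3526 intr=2.9474 cont=6.5464 V=6.5464[hold]; j=2 S=85.5058 intr=0.0000 cont=1.9806 V=1.9806[hold]; j=3 S=103.9227 intr=0.0000 cont=0.3637 V=0.3637[hold]  S*(3)=57.8849
k=2: j=0 S=63.8150 intr=9.4850 cont=10.5501 V=10.5501[hold]; j=1 S=77.5600 intr=0.0000 cont=4.0626 V=4.0626[hold]; j=2 S=94.2655 intr=0.0000 cont=1.1060 V=1.1060[hold]  S*(2)=-
k=1: j=0 S=70.3526 intr=2.9474 cont=7.0021 V=7.0021[hold]; j=1 S=85.5058 intr=0.0000 cont=2.4568 V=2.4568[hold]  S*(1)=-
k=0: j=0 S=77.5600 intr=0.0000 cont=4.5222 V=4.5222[hold]  S*(0)=-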